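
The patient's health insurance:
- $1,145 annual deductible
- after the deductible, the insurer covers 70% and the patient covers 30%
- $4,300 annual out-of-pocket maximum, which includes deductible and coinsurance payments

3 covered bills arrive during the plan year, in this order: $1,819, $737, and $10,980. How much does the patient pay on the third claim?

$2,731.70

Bill 1, $1,819: $1,145 finishes the deductible; $674 goes to coinsurance; coinsurance $674 × 30% = $202.20. Patient pays $1,347.20; OOP now $1,347.20.
Bill 2, $737: deductible already satisfied, so patient's share is 30% × $737 = $221.10. Cost to patient: $221.10. OOP to date $1,568.30.
Bill 3, $10,980: deductible already satisfied, so patient's share is 30% × $10,980 = $3,294. OOP would hit $4,862.30 > $4,300, so the cap limits the patient to $4,300 − $1,568.30 = $2,731.70.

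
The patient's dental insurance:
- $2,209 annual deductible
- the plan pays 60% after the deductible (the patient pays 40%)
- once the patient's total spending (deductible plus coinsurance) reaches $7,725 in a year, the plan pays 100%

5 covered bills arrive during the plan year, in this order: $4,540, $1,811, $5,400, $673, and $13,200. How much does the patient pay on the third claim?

$2,160

Claim 1 — $4,540: deductible takes $2,209, $2,331 remains; patient's 40% is $932.40. Patient pays $3,141.40; OOP now $3,141.40.
Claim 2 — $1,811: 40% coinsurance on $1,811 = $724.40. Patient owes $724.40 (running OOP $3,865.80).
Claim 3 — $5,400: 40% coinsurance on $5,400 = $2,160. Patient owes $2,160 (running OOP $6,025.80).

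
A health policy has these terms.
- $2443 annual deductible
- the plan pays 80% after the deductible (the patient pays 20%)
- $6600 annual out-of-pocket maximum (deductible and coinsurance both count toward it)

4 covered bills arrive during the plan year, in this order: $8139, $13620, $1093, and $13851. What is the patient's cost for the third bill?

$218.60

Bill 1, $8139: deductible takes $2443, $5696 remains; 20% of $5696 = $1139.20. Patient pays $3582.20; OOP now $3582.20.
Bill 2, $13620: deductible already satisfied, so patient's share is 20% × $13620 = $2724. Patient pays $2724; OOP now $6306.20.
Bill 3, $1093: deductible already satisfied, so patient's share is 20% × $1093 = $218.60. Patient pays $218.60; OOP now $6524.80.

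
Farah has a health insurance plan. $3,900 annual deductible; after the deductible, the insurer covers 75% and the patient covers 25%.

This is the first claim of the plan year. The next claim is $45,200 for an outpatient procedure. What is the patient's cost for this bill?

$14,225

Deductible not yet touched, so the first $3,900 of the bill goes to the deductible.
That leaves $45,200 − $3,900 = $41,300 for coinsurance.
Coinsurance: $41,300 × 25% = $10,325.
Patient responsibility: $3,900 + $10,325 = $14,225.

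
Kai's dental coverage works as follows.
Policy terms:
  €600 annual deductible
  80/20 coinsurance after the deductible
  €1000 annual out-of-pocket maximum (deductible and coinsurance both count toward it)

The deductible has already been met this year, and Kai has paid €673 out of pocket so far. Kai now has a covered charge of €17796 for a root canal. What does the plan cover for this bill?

€17469

With the deductible met, the entire €17796 is subject to coinsurance.
Coinsurance: €17796 × 20% = €3559.20.
Adding €3559.20 to the €673 already spent would give €4232.20, which exceeds the €1000 cap; the patient pays just €1000 − €673 = €327.
Insurer pays the balance: €17796 − €327 = €17469.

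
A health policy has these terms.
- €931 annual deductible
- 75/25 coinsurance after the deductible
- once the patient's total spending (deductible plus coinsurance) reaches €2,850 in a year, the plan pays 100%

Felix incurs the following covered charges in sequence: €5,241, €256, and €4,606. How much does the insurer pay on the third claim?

€3,828.50

Claim 1 (€5,241): €931 finishes the deductible; €4,310 goes to coinsurance; patient's 25% is €1,077.50. Cost to patient: €2,008.50. OOP to date €2,008.50. Insurer: €5,241 − €2,008.50 = €3,232.50.
Claim 2 (€256): deductible already satisfied, so patient's share is 25% × €256 = €64. Cost to patient: €64. OOP to date €2,072.50. Plan pays €256 − €64 = €192.
Claim 3 (€4,606): deductible met; 25% of €4,606 = €1,151.50. Adding that to €2,072.50 gives €3,224, past the €2,850 cap; patient pays only €2,850 − €2,072.50 = €777.50. Insurer: €4,606 − €777.50 = €3,828.50.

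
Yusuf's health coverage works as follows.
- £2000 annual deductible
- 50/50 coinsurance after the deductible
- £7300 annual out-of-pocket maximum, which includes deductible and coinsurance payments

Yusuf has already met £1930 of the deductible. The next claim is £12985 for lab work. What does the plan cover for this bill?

£7615

£1930 of the £2000 deductible is already met, leaving £70.
That leaves £12985 − £70 = £12915 for coinsurance.
50% of £12915 = £6457.50 falls to the patient.
So the patient owes £70 + £6457.50 = £6527.50 before any cap.
Year-to-date out-of-pocket would reach £1930 + £6527.50 = £8457.50, above the £7300 maximum, so the patient pays only £7300 − £1930 = £5370.
The insurer covers the remainder: £12985 − £5370 = £7615.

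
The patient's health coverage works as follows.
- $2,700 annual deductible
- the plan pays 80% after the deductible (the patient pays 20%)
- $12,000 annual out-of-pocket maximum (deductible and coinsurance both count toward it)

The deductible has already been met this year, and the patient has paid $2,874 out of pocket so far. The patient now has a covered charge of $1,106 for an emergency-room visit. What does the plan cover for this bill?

The deductible is already satisfied, so the full bill goes to coinsurance.
Coinsurance: $1,106 × 20% = $221.20.
Total out-of-pocket so far would be $2,874 + $221.20 = $3,095.20, below the $12,000 cap — no reduction.
Insurer pays the balance: $1,106 − $221.20 = $884.80.

$884.80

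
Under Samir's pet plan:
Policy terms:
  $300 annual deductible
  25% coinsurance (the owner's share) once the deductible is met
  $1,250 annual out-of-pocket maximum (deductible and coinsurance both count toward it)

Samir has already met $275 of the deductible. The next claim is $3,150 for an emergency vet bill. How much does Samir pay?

Deductible still to meet: $300 − $275 = $25.
The remaining $3,125 (= $3,150 − $25) moves to coinsurance.
Owner's 25% share of $3,125 is $781.25.
So the owner owes $25 + $781.25 = $806.25 before any cap.
Total out-of-pocket so far would be $275 + $806.25 = $1,081.25, below the $1,250 cap — no reduction.

$806.25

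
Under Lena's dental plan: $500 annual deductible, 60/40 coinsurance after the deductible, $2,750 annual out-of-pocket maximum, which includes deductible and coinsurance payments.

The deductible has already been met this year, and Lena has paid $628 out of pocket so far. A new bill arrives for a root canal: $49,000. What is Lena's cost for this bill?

The deductible is already satisfied, so the full bill goes to coinsurance.
Coinsurance: $49,000 × 40% = $19,600.
That would bring total out-of-pocket to $20,228, past the $2,750 cap. The patient is capped at $2,750 − $628 = $2,122 on this claim.

$2,122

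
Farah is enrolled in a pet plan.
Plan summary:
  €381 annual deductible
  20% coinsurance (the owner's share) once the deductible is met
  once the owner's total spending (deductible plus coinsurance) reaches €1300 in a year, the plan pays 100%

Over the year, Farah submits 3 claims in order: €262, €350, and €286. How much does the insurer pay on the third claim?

€228.80

Bill 1, €262: fully absorbed by the deductible. Owner owes €262 (running OOP €262). Insurer: €262 − €262 = €0.
Bill 2, €350: deductible takes €119, €231 remains; owner's 20% is €46.20. Cost to owner: €165.20. OOP to date €427.20. Insurer: €350 − €165.20 = €184.80.
Bill 3, €286: 20% coinsurance on €286 = €57.20. Owner pays €57.20; OOP now €484.40. Plan pays €286 − €57.20 = €228.80.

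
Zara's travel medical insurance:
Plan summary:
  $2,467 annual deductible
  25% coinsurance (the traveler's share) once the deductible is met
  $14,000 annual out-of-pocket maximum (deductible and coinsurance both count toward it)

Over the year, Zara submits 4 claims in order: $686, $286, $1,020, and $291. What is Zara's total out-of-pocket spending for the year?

Claim 1 — $686: entire amount goes to the deductible. Traveler owes $686 (running OOP $686).
Claim 2 — $286: entire amount goes to the deductible. Traveler pays $286; OOP now $972.
Claim 3 — $1,020: entire amount goes to the deductible. Traveler pays $1,020; OOP now $1,992.
Claim 4 — $291: fully absorbed by the deductible. Traveler owes $291 (running OOP $2,283).
Summing the traveler's payments: $686 + $286 + $1,020 + $291 = $2,283.

$2,283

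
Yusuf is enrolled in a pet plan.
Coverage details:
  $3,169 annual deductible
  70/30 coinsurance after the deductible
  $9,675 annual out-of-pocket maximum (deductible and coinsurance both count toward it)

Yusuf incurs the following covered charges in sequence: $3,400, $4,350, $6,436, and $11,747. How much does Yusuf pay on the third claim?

Bill 1, $3,400: deductible takes $3,169, $231 remains; 30% of $231 = $69.30. Owner pays $3,238.30; OOP now $3,238.30.
Bill 2, $4,350: deductible met; 30% of $4,350 = $1,305. Owner owes $1,305 (running OOP $4,543.30).
Bill 3, $6,436: 30% coinsurance on $6,436 = $1,930.80. Owner owes $1,930.80 (running OOP $6,474.10).

$1,930.80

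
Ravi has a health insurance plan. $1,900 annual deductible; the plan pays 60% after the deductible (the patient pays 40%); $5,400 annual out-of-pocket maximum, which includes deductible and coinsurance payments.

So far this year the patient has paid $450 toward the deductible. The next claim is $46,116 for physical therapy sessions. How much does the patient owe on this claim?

$4,950

$450 of the $1,900 deductible is already met, leaving $1,450.
That leaves $46,116 − $1,450 = $44,666 for coinsurance.
40% of $44,666 = $17,866.40 falls to the patient.
That puts the patient's cost at $1,450 + $17,866.40 = $19,316.40 before any cap.
That would bring total out-of-pocket to $19,766.40, past the $5,400 cap. The patient is capped at $5,400 − $450 = $4,950 on this claim.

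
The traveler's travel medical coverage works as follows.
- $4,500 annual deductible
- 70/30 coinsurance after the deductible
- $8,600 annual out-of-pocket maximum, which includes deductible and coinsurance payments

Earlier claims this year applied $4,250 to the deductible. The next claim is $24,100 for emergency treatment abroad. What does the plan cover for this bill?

$19,750

Deductible still to meet: $4,500 − $4,250 = $250.
The remaining $23,850 (= $24,100 − $250) moves to coinsurance.
Coinsurance: $23,850 × 30% = $7,155.
That puts the traveler's cost at $250 + $7,155 = $7,405 before any cap.
Adding $7,405 to the $4,250 already spent would give $11,655, which exceeds the $8,600 cap; the traveler pays just $8,600 − $4,250 = $4,350.
The insurer covers the remainder: $24,100 − $4,350 = $19,750.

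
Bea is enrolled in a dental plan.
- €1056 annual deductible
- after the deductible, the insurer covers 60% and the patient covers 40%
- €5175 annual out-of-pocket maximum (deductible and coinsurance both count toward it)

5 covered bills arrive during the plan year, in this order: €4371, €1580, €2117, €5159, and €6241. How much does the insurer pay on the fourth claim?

€3844.80

Claim 1 — €4371: €1056 finishes the deductible; €3315 goes to coinsurance; coinsurance €3315 × 40% = €1326. Patient pays €2382; OOP now €2382. Insurer: €4371 − €2382 = €1989.
Claim 2 — €1580: 40% coinsurance on €1580 = €632. Patient owes €632 (running OOP €3014). Insurer: €1580 − €632 = €948.
Claim 3 — €2117: deductible met; 40% of €2117 = €846.80. Patient pays €846.80; OOP now €3860.80. Plan pays €2117 − €846.80 = €1270.20.
Claim 4 — €5159: deductible met; 40% of €5159 = €2063.60. Adding that to €3860.80 gives €5924.40, past the €5175 cap; patient pays only €5175 − €3860.80 = €1314.20. Plan pays €5159 − €1314.20 = €3844.80.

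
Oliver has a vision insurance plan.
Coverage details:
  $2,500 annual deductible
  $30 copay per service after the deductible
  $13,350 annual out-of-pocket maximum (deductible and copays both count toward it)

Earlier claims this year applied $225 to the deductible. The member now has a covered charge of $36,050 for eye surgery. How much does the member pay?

Remaining deductible: $2,500 − $225 = $2,275.
The remaining $33,775 (= $36,050 − $2,275) moves to the copay.
Copay on this service: $30.
So the member owes $2,275 + $30 = $2,305 before any cap.
Cumulative spending $225 + $2,305 = $2,530 stays under the $13,350 maximum.

$2,305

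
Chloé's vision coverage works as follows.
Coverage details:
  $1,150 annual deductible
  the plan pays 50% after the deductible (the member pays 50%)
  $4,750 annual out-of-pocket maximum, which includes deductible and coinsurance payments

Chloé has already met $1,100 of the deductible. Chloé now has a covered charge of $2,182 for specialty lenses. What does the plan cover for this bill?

$1,100 of the $1,150 deductible is already met, leaving $50.
The remaining $2,132 (= $2,182 − $50) moves to coinsurance.
Member's 50% share of $2,132 is $1,066.
That puts the member's cost at $50 + $1,066 = $1,116 before any cap.
Total out-of-pocket so far would be $1,100 + $1,116 = $2,216, below the $4,750 cap — no reduction.
The plan picks up $2,182 − $1,116 = $1,066.

$1,066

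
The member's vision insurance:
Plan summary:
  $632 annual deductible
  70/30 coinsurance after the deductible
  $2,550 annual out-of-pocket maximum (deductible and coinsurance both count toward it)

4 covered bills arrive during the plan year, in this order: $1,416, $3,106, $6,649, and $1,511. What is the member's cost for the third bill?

$751

Claim 1 ($1,416): deductible takes $632, $784 remains; member's 30% is $235.20. Member pays $867.20; OOP now $867.20.
Claim 2 ($3,106): deductible already satisfied, so member's share is 30% × $3,106 = $931.80. Cost to member: $931.80. OOP to date $1,799.
Claim 3 ($6,649): 30% coinsurance on $6,649 = $1,994.70. OOP would hit $3,793.70 > $2,550, so the cap limits the member to $2,550 − $1,799 = $751.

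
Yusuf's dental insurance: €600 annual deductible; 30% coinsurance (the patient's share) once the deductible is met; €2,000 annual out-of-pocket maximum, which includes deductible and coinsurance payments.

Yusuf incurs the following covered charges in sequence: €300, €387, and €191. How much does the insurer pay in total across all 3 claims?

Claim 1 — €300: entire amount goes to the deductible. Patient owes €300 (running OOP €300). Plan pays €300 − €300 = €0.
Claim 2 — €387: €300 to deductible, leaving €87; 30% of €87 = €26.10. Patient owes €326.10 (running OOP €626.10). Insurer: €387 − €326.10 = €60.90.
Claim 3 — €191: 30% coinsurance on €191 = €57.30. Patient pays €57.30; OOP now €683.40. Plan pays €191 − €57.30 = €133.70.
Insurer total: €0 + €60.90 + €133.70 = €194.60.

€194.60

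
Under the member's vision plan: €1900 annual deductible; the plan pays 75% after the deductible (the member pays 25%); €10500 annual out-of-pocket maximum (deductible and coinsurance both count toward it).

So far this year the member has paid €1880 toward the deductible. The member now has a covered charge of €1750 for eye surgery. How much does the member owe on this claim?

Deductible still to meet: €1900 − €1880 = €20.
That leaves €1750 − €20 = €1730 for coinsurance.
Coinsurance: €1730 × 25% = €432.50.
Member responsibility before any cap: €20 + €432.50 = €452.50.
Cumulative spending €1880 + €452.50 = €2332.50 stays under the €10500 maximum.

€452.50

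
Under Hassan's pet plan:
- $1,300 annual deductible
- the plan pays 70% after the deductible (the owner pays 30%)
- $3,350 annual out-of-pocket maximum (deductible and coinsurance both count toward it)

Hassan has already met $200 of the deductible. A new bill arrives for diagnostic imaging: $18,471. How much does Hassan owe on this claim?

$3,150

$200 of the $1,300 deductible is already met, leaving $1,100.
The remaining $17,371 (= $18,471 − $1,100) moves to coinsurance.
Coinsurance: $17,371 × 30% = $5,211.30.
That puts the owner's cost at $1,100 + $5,211.30 = $6,311.30 before any cap.
Adding $6,311.30 to the $200 already spent would give $6,511.30, which exceeds the $3,350 cap; the owner pays just $3,350 − $200 = $3,150.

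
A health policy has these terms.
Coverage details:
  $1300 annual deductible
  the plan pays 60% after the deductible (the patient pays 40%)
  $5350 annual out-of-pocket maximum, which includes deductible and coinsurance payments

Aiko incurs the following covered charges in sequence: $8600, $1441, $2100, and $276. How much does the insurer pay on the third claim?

$1546.40

Claim 1 — $8600: $1300 to deductible, leaving $7300; 40% of $7300 = $2920. Cost to patient: $4220. OOP to date $4220. Plan pays $8600 − $4220 = $4380.
Claim 2 — $1441: 40% coinsurance on $1441 = $576.40. Cost to patient: $576.40. OOP to date $4796.40. Insurer: $1441 − $576.40 = $864.60.
Claim 3 — $2100: deductible already satisfied, so patient's share is 40% × $2100 = $840. That would push OOP to $5636.40, over the $5350 cap, so patient pays $5350 − $4796.40 = $553.60. Insurer: $2100 − $553.60 = $1546.40.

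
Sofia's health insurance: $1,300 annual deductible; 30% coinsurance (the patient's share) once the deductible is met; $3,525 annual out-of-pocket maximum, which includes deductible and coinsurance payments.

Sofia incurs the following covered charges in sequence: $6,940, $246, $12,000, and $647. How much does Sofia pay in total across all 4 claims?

$3,525

Bill 1, $6,940: deductible takes $1,300, $5,640 remains; 30% of $5,640 = $1,692. Patient owes $2,992 (running OOP $2,992).
Bill 2, $246: deductible already satisfied, so patient's share is 30% × $246 = $73.80. Patient pays $73.80; OOP now $3,065.80.
Bill 3, $12,000: deductible met; 30% of $12,000 = $3,600. That would push OOP to $6,665.80, over the $3,525 cap, so patient pays $3,525 − $3,065.80 = $459.20.
Bill 4, $647: deductible met; 30% of $647 = $194.10. OOP would hit $3,719.10 > $3,525, so the cap limits the patient to $3,525 − $3,525 = $0.
Total paid by the patient: $2,992 + $73.80 + $459.20 + $0 = $3,525.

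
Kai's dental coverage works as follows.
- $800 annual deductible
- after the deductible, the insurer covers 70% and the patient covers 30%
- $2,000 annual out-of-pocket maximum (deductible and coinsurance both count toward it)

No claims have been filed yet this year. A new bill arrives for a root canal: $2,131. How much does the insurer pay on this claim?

$931.70

Deductible not yet touched, so the first $800 of the bill goes to the deductible.
That leaves $2,131 − $800 = $1,331 for coinsurance.
Coinsurance: $1,331 × 30% = $399.30.
That puts the patient's cost at $800 + $399.30 = $1,199.30 before any cap.
Cumulative spending $0 + $1,199.30 = $1,199.30 stays under the $2,000 maximum.
The insurer covers the remainder: $2,131 − $1,199.30 = $931.70.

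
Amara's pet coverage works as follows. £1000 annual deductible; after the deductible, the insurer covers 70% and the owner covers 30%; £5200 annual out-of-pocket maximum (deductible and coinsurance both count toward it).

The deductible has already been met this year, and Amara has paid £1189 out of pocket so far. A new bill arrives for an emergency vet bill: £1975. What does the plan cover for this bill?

The deductible is already satisfied, so the full bill goes to coinsurance.
Owner's 30% share of £1975 is £592.50.
Year-to-date out-of-pocket becomes £1189 + £592.50 = £1781.50, still under the £5200 maximum, so no cap applies.
The plan picks up £1975 − £592.50 = £1382.50.

£1382.50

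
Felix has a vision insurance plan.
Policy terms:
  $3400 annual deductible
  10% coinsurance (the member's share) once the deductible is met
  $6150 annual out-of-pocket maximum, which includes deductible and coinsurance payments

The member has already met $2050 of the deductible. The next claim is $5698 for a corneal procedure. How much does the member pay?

Remaining deductible: $3400 − $2050 = $1350.
After the $1350 deductible portion, $5698 − $1350 = $4348 is subject to coinsurance.
10% of $4348 = $434.80 falls to the member.
Member responsibility before any cap: $1350 + $434.80 = $1784.80.
Cumulative spending $2050 + $1784.80 = $3834.80 stays under the $6150 maximum.

$1784.80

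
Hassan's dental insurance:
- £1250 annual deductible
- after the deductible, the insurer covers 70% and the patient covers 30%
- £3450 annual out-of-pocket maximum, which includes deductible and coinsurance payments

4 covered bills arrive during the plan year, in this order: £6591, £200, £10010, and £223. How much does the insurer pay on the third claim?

£9472.30

#1 (£6591): deductible takes £1250, £5341 remains; 30% of £5341 = £1602.30. Cost to patient: £2852.30. OOP to date £2852.30. Plan pays £6591 − £2852.30 = £3738.70.
#2 (£200): deductible already satisfied, so patient's share is 30% × £200 = £60. Patient owes £60 (running OOP £2912.30). Plan pays £200 − £60 = £140.
#3 (£10010): deductible already satisfied, so patient's share is 30% × £10010 = £3003. That would push OOP to £5915.30, over the £3450 cap, so patient pays £3450 − £2912.30 = £537.70. Plan pays £10010 − £537.70 = £9472.30.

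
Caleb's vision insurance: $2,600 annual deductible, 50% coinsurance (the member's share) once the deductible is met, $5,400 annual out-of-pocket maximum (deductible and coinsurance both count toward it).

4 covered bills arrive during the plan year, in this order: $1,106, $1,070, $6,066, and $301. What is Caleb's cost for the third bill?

$3,224

Claim 1 ($1,106): entire amount goes to the deductible. Member pays $1,106; OOP now $1,106.
Claim 2 ($1,070): entire amount goes to the deductible. Cost to member: $1,070. OOP to date $2,176.
Claim 3 ($6,066): $424 finishes the deductible; $5,642 goes to coinsurance; coinsurance $5,642 × 50% = $2,821. Deductible plus coinsurance: $424 + $2,821 = $3,245. Adding that to $2,176 gives $5,421, past the $5,400 cap; member pays only $5,400 − $2,176 = $3,224.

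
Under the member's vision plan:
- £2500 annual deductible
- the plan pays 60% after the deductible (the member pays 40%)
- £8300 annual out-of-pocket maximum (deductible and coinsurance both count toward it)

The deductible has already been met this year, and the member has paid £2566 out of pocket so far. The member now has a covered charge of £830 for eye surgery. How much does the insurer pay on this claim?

£498

The deductible is already satisfied, so the full bill goes to coinsurance.
Member's 40% share of £830 is £332.
Total out-of-pocket so far would be £2566 + £332 = £2898, below the £8300 cap — no reduction.
The insurer covers the remainder: £830 − £332 = £498.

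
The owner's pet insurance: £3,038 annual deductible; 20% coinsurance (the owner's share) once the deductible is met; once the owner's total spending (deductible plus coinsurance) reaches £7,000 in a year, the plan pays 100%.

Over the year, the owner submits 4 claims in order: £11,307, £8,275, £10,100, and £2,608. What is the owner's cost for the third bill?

Bill 1, £11,307: £3,038 to deductible, leaving £8,269; owner's 20% is £1,653.80. Owner pays £4,691.80; OOP now £4,691.80.
Bill 2, £8,275: deductible already satisfied, so owner's share is 20% × £8,275 = £1,655. Owner pays £1,655; OOP now £6,346.80.
Bill 3, £10,100: 20% coinsurance on £10,100 = £2,020. That would push OOP to £8,366.80, over the £7,000 cap, so owner pays £7,000 − £6,346.80 = £653.20.

£653.20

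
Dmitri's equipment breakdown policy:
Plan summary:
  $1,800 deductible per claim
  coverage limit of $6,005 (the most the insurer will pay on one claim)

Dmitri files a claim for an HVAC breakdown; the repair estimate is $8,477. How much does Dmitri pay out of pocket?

$2,472

After the deductible, $8,477 − $1,800 = $6,677 remains.
The $6,005 per-incident cap binds; insurer pays $6,005.
The business owner bears the rest of the original loss: $8,477 − $6,005 = $2,472.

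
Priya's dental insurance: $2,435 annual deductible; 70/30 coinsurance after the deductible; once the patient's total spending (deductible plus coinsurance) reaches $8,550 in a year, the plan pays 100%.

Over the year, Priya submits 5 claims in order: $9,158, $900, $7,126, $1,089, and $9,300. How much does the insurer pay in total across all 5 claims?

$19,023

Claim 1 — $9,158: deductible takes $2,435, $6,723 remains; patient's 30% is $2,016.90. Cost to patient: $4,451.90. OOP to date $4,451.90. Plan pays $9,158 − $4,451.90 = $4,706.10.
Claim 2 — $900: deductible already satisfied, so patient's share is 30% × $900 = $270. Patient pays $270; OOP now $4,721.90. Insurer: $900 − $270 = $630.
Claim 3 — $7,126: 30% coinsurance on $7,126 = $2,137.80. Cost to patient: $2,137.80. OOP to date $6,859.70. Insurer: $7,126 − $2,137.80 = $4,988.20.
Claim 4 — $1,089: deductible met; 30% of $1,089 = $326.70. Cost to patient: $326.70. OOP to date $7,186.40. Plan pays $1,089 − $326.70 = $762.30.
Claim 5 — $9,300: deductible met; 30% of $9,300 = $2,790. OOP would hit $9,976.40 > $8,550, so the cap limits the patient to $8,550 − $7,186.40 = $1,363.60. Insurer: $9,300 − $1,363.60 = $7,936.40.
Insurer total: $4,706.10 + $630 + $4,988.20 + $762.30 + $7,936.40 = $19,023.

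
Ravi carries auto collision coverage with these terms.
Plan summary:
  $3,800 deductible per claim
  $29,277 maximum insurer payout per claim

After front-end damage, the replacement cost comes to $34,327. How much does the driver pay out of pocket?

After the deductible, $34,327 − $3,800 = $30,527 remains.
Since $30,527 > $29,277, the payout is capped at $29,277.
Out of pocket: $34,327 − $29,277 = $5,050.

$5,050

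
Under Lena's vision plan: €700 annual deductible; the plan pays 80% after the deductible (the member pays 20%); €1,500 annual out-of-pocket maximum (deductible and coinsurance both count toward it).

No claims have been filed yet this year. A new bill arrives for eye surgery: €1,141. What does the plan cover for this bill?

Nothing has been paid toward the €700 deductible, so the first €700 of this charge is applied there.
After the €700 deductible portion, €1,141 − €700 = €441 is subject to coinsurance.
20% of €441 = €88.20 falls to the member.
That puts the member's cost at €700 + €88.20 = €788.20 before any cap.
Year-to-date out-of-pocket becomes €0 + €788.20 = €788.20, still under the €1,500 maximum, so no cap applies.
The insurer covers the remainder: €1,141 − €788.20 = €352.80.

€352.80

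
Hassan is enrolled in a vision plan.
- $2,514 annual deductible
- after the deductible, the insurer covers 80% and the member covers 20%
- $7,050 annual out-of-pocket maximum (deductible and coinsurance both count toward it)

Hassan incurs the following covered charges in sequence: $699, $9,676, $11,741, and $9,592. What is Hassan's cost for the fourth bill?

$615.60

Bill 1, $699: all of it applies to the deductible. Member pays $699; OOP now $699.
Bill 2, $9,676: $1,815 to deductible, leaving $7,861; 20% of $7,861 = $1,572.20. Cost to member: $3,387.20. OOP to date $4,086.20.
Bill 3, $11,741: deductible already satisfied, so member's share is 20% × $11,741 = $2,348.20. Member pays $2,348.20; OOP now $6,434.40.
Bill 4, $9,592: deductible met; 20% of $9,592 = $1,918.40. Adding that to $6,434.40 gives $8,352.80, past the $7,050 cap; member pays only $7,050 − $6,434.40 = $615.60.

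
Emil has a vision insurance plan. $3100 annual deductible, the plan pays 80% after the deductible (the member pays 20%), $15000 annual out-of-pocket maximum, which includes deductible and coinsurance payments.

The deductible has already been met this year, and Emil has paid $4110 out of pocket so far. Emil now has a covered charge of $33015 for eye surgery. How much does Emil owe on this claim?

$6603

The deductible is already satisfied, so the full bill goes to coinsurance.
20% of $33015 = $6603 falls to the member.
Year-to-date out-of-pocket becomes $4110 + $6603 = $10713, still under the $15000 maximum, so no cap applies.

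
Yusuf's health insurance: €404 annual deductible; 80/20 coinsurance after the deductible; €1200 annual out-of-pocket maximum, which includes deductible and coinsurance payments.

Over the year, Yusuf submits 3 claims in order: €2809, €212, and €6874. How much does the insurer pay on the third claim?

€6601.40

#1 (€2809): €404 finishes the deductible; €2405 goes to coinsurance; 20% of €2405 = €481. Patient owes €885 (running OOP €885). Plan pays €2809 − €885 = €1924.
#2 (€212): deductible met; 20% of €212 = €42.40. Patient pays €42.40; OOP now €927.40. Insurer: €212 − €42.40 = €169.60.
#3 (€6874): deductible met; 20% of €6874 = €1374.80. That would push OOP to €2302.20, over the €1200 cap, so patient pays €1200 − €927.40 = €272.60. Insurer: €6874 − €272.60 = €6601.40.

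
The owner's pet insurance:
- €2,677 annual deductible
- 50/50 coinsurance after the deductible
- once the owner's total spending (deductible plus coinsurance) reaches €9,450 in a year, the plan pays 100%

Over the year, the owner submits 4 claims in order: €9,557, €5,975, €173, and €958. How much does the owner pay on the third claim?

Claim 1 (€9,557): deductible takes €2,677, €6,880 remains; 50% of €6,880 = €3,440. Cost to owner: €6,117. OOP to date €6,117.
Claim 2 (€5,975): deductible already satisfied, so owner's share is 50% × €5,975 = €2,987.50. Owner owes €2,987.50 (running OOP €9,104.50).
Claim 3 (€173): deductible already satisfied, so owner's share is 50% × €173 = €86.50. Owner owes €86.50 (running OOP €9,191).

€86.50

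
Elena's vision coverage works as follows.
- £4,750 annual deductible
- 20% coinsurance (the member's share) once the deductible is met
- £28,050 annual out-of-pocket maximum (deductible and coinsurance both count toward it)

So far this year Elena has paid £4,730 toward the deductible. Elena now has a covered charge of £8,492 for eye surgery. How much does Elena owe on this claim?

£4,730 of the £4,750 deductible is already met, leaving £20.
After the £20 deductible portion, £8,492 − £20 = £8,472 is subject to coinsurance.
Member's 20% share of £8,472 is £1,694.40.
That puts the member's cost at £20 + £1,694.40 = £1,714.40 before any cap.
Year-to-date out-of-pocket becomes £4,730 + £1,714.40 = £6,444.40, still under the £28,050 maximum, so no cap applies.

£1,714.40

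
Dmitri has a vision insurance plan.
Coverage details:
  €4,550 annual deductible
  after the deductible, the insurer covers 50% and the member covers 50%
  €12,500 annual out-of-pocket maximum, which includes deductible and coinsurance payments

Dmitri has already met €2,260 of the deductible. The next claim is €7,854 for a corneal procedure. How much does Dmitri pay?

€2,260 of the €4,550 deductible is already met, leaving €2,290.
That leaves €7,854 − €2,290 = €5,564 for coinsurance.
Coinsurance: €5,564 × 50% = €2,782.
So the member owes €2,290 + €2,782 = €5,072 before any cap.
Cumulative spending €2,260 + €5,072 = €7,332 stays under the €12,500 maximum.

€5,072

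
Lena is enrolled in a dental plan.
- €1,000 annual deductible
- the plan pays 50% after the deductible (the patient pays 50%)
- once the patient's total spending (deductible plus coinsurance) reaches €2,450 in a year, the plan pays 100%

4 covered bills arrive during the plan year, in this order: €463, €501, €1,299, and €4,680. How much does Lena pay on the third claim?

#1 (€463): fully absorbed by the deductible. Patient owes €463 (running OOP €463).
#2 (€501): fully absorbed by the deductible. Patient pays €501; OOP now €964.
#3 (€1,299): €36 to deductible, leaving €1,263; 50% of €1,263 = €631.50. Patient owes €667.50 (running OOP €1,631.50).

€667.50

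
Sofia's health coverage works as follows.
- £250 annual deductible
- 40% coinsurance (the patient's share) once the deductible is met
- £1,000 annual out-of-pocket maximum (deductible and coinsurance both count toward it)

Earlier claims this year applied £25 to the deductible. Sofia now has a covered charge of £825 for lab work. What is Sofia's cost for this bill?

Deductible still to meet: £250 − £25 = £225.
The remaining £600 (= £825 − £225) moves to coinsurance.
Coinsurance: £600 × 40% = £240.
So the patient owes £225 + £240 = £465 before any cap.
Cumulative spending £25 + £465 = £490 stays under the £1,000 maximum.

£465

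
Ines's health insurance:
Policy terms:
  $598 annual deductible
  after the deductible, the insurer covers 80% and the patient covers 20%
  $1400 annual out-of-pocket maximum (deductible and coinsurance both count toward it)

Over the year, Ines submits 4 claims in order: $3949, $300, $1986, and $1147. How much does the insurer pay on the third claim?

$1914.20

Bill 1, $3949: $598 finishes the deductible; $3351 goes to coinsurance; patient's 20% is $670.20. Patient pays $1268.20; OOP now $1268.20. Plan pays $3949 − $1268.20 = $2680.80.
Bill 2, $300: 20% coinsurance on $300 = $60. Patient owes $60 (running OOP $1328.20). Plan pays $300 − $60 = $240.
Bill 3, $1986: 20% coinsurance on $1986 = $397.20. That would push OOP to $1725.40, over the $1400 cap, so patient pays $1400 − $1328.20 = $71.80. Insurer: $1986 − $71.80 = $1914.20.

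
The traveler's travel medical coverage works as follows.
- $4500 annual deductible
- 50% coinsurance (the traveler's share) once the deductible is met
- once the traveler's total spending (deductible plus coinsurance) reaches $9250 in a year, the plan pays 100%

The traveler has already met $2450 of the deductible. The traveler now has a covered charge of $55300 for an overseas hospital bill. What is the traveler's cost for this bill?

$6800

$2450 of the $4500 deductible is already met, leaving $2050.
After the $2050 deductible portion, $55300 − $2050 = $53250 is subject to coinsurance.
Traveler's 50% share of $53250 is $26625.
So the traveler owes $2050 + $26625 = $28675 before any cap.
Adding $28675 to the $2450 already spent would give $31125, which exceeds the $9250 cap; the traveler pays just $9250 − $2450 = $6800.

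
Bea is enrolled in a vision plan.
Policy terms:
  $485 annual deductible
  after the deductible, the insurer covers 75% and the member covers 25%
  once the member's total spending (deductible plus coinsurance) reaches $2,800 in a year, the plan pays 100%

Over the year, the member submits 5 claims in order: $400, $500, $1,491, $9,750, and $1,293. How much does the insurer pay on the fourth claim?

$7,911.50

Bill 1, $400: all of it applies to the deductible. Cost to member: $400. OOP to date $400. Plan pays $400 − $400 = $0.
Bill 2, $500: $85 to deductible, leaving $415; 25% of $415 = $103.75. Cost to member: $188.75. OOP to date $588.75. Insurer: $500 − $188.75 = $311.25.
Bill 3, $1,491: 25% coinsurance on $1,491 = $372.75. Cost to member: $372.75. OOP to date $961.50. Plan pays $1,491 − $372.75 = $1,118.25.
Bill 4, $9,750: deductible already satisfied, so member's share is 25% × $9,750 = $2,437.50. Adding that to $961.50 gives $3,399, past the $2,800 cap; member pays only $2,800 − $961.50 = $1,838.50. Insurer: $9,750 − $1,838.50 = $7,911.50.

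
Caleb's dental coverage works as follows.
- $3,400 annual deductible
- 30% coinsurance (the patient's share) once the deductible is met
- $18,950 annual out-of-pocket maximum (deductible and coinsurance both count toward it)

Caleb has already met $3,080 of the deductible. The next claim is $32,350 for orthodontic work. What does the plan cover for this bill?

Deductible still to meet: $3,400 − $3,080 = $320.
That leaves $32,350 − $320 = $32,030 for coinsurance.
Coinsurance: $32,030 × 30% = $9,609.
That puts the patient's cost at $320 + $9,609 = $9,929 before any cap.
Total out-of-pocket so far would be $3,080 + $9,929 = $13,009, below the $18,950 cap — no reduction.
The insurer covers the remainder: $32,350 − $9,929 = $22,421.

$22,421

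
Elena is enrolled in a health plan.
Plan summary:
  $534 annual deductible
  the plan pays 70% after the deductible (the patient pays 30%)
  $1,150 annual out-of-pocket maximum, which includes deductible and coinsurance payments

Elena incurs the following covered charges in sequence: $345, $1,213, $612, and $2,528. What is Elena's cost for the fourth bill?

$125.20

Claim 1 — $345: all of it applies to the deductible. Cost to patient: $345. OOP to date $345.
Claim 2 — $1,213: deductible takes $189, $1,024 remains; 30% of $1,024 = $307.20. Cost to patient: $496.20. OOP to date $841.20.
Claim 3 — $612: deductible already satisfied, so patient's share is 30% × $612 = $183.60. Patient owes $183.60 (running OOP $1,024.80).
Claim 4 — $2,528: deductible already satisfied, so patient's share is 30% × $2,528 = $758.40. OOP would hit $1,783.20 > $1,150, so the cap limits the patient to $1,150 − $1,024.80 = $125.20.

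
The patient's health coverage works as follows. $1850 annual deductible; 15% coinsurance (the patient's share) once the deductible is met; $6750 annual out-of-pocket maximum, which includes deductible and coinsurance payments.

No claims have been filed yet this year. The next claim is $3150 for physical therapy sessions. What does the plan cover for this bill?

Deductible not yet touched, so the first $1850 of the bill goes to the deductible.
After the $1850 deductible portion, $3150 − $1850 = $1300 is subject to coinsurance.
Coinsurance: $1300 × 15% = $195.
That puts the patient's cost at $1850 + $195 = $2045 before any cap.
Cumulative spending $0 + $2045 = $2045 stays under the $6750 maximum.
The plan picks up $3150 − $2045 = $1105.

$1105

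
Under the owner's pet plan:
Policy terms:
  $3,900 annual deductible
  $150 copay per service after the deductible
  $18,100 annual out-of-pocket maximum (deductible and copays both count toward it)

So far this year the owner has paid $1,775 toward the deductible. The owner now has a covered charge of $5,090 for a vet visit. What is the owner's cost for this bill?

Remaining deductible: $3,900 − $1,775 = $2,125.
The remaining $2,965 (= $5,090 − $2,125) moves to the copay.
Copay on this service: $150.
Owner responsibility before any cap: $2,125 + $150 = $2,275.
Total out-of-pocket so far would be $1,775 + $2,275 = $4,050, below the $18,100 cap — no reduction.

$2,275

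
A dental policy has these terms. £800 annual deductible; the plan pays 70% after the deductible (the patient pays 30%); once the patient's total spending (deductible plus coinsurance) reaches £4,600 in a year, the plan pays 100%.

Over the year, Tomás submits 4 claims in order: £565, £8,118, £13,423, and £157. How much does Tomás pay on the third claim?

£1,435.10

Claim 1 (£565): all of it applies to the deductible. Cost to patient: £565. OOP to date £565.
Claim 2 (£8,118): deductible takes £235, £7,883 remains; 30% of £7,883 = £2,364.90. Patient pays £2,599.90; OOP now £3,164.90.
Claim 3 (£13,423): deductible met; 30% of £13,423 = £4,026.90. Adding that to £3,164.90 gives £7,191.80, past the £4,600 cap; patient pays only £4,600 − £3,164.90 = £1,435.10.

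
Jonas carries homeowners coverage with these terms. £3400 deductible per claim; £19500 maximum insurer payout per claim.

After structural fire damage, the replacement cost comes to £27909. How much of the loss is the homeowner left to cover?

£8409

After the deductible, £27909 − £3400 = £24509 remains.
The £19500 per-incident cap binds; insurer pays £19500.
Out of pocket: £27909 − £19500 = £8409.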